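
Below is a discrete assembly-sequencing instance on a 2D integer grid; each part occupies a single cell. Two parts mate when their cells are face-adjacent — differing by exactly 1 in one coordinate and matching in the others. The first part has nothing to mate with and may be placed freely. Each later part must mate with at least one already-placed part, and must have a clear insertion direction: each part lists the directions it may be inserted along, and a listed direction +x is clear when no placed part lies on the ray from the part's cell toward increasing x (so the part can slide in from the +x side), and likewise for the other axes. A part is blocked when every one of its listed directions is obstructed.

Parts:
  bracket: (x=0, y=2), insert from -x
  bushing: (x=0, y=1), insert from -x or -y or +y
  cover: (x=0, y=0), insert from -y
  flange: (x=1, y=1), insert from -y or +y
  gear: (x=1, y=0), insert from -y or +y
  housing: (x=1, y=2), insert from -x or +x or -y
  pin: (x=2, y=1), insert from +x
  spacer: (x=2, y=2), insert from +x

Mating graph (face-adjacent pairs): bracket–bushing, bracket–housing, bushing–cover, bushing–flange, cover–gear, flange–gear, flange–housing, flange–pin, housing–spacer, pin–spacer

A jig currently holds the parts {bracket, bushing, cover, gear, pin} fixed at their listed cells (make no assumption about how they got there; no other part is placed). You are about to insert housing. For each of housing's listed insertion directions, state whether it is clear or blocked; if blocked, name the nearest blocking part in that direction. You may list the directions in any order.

-x: nearest on ray is bracket@(0, 2) ⇒ blocked
+x: ray from housing(1, 2) has no placed part ⇒ clear
-y: nearest on ray is gear@(1, 0) ⇒ blocked

+x: clear; -x: blocked by bracket; -y: blocked by gear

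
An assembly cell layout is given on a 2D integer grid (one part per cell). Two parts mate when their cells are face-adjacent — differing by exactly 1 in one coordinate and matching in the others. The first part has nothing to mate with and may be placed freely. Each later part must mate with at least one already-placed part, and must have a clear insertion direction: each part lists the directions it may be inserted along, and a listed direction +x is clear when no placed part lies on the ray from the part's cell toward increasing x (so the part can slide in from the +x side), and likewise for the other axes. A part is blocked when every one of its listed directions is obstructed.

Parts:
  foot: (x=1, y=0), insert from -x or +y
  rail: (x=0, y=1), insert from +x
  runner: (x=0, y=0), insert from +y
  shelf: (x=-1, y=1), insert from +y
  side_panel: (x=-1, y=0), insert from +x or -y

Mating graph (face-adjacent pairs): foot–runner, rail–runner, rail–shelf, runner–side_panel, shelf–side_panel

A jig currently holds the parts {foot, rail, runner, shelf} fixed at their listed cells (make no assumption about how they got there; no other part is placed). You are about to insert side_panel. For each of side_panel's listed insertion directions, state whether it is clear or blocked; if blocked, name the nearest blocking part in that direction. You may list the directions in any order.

+x: blocked by runner; -y: clear

+x: nearest on ray is runner@(0, 0) ⇒ blocked
-y: ray from side_panel(-1, 0) has no placed part ⇒ clear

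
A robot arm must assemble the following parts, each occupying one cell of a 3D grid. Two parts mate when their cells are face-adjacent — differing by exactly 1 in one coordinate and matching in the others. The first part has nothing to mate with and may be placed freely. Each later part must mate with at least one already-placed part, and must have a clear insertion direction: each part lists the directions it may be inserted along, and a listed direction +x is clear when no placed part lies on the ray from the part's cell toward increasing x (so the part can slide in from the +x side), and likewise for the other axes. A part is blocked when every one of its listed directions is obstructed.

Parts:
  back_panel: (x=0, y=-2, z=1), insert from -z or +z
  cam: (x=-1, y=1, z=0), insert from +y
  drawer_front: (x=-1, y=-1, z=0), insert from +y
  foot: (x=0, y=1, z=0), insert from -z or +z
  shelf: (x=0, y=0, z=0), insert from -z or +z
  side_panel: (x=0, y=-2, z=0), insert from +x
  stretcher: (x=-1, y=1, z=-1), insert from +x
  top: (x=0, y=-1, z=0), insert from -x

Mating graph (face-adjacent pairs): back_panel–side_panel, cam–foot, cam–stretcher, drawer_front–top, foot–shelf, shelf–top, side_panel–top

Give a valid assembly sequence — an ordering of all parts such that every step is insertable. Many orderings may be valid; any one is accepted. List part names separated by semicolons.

1. side_panel@(0, -2, 0) [+x clear] — {side_panel}
2. top@(0, -1, 0) [-x clear] — {side_panel, top}
3. drawer_front@(-1, -1, 0) [+y clear] — {drawer_front, side_panel, top}
4. shelf@(0, 0, 0) [-z clear] — {drawer_front, shelf, side_panel, top}
5. back_panel@(0, -2, 1) [+z clear] — {back_panel, drawer_front, shelf, side_panel, top}
6. foot@(0, 1, 0) [-z clear] — {back_panel, drawer_front, foot, shelf, side_panel, top}
7. cam@(-1, 1, 0) [+y clear] — {back_panel, cam, drawer_front, foot, shelf, side_panel, top}
8. stretcher@(-1, 1, -1) [+x clear] — {back_panel, cam, drawer_front, foot, shelf, side_panel, stretcher, top}

side_panel; top; drawer_front; shelf; back_panel; foot; cam; stretcher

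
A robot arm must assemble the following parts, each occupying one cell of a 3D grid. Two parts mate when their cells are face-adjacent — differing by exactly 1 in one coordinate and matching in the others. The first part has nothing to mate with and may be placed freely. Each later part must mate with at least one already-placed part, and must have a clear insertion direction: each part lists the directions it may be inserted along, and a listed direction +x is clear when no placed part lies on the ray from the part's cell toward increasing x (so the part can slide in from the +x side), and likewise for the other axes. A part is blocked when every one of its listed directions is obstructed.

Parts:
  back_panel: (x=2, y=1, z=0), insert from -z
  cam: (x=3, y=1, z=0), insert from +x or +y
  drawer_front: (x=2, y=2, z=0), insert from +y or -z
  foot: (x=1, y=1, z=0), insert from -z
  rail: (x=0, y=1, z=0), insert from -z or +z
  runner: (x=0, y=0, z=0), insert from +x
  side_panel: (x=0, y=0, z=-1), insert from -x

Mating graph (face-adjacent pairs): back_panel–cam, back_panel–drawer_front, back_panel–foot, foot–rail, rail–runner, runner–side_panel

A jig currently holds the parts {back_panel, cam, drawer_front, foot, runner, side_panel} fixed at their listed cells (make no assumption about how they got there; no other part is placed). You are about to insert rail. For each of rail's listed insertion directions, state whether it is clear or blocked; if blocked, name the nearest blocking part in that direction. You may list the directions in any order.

-z: ray from rail(0, 1, 0) has no placed part ⇒ clear
+z: ray from rail(0, 1, 0) has no placed part ⇒ clear

+z: clear; -z: clear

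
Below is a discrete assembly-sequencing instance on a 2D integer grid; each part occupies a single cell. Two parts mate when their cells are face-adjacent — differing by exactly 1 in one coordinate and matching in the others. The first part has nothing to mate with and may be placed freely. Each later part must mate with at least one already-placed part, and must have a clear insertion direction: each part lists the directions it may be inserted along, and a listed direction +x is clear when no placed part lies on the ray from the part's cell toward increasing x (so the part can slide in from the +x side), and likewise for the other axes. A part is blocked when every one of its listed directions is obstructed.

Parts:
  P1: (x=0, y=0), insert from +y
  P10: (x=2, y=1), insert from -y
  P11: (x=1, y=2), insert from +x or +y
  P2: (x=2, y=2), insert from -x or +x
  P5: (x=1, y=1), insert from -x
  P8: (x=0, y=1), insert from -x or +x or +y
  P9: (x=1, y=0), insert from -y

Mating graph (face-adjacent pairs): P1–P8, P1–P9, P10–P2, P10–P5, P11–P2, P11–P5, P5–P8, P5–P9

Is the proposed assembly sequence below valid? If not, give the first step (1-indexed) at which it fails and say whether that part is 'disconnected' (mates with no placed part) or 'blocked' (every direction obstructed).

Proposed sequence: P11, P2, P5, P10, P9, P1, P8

1. P11@(1, 2) [+x clear] — {P11}
2. P2@(2, 2) [+x clear] — {P11, P2}
3. P5@(1, 1) [-x clear] — {P11, P2, P5}
4. P10@(2, 1) [-y clear] — {P10, P11, P2, P5}
5. P9@(1, 0) [-y clear] — {P10, P11, P2, P5, P9}
6. P1@(0, 0) [+y clear] — {P1, P10, P11, P2, P5, P9}
7. P8@(0, 1) [-x clear] — {P1, P10, P11, P2, P5, P8, P9}

Valid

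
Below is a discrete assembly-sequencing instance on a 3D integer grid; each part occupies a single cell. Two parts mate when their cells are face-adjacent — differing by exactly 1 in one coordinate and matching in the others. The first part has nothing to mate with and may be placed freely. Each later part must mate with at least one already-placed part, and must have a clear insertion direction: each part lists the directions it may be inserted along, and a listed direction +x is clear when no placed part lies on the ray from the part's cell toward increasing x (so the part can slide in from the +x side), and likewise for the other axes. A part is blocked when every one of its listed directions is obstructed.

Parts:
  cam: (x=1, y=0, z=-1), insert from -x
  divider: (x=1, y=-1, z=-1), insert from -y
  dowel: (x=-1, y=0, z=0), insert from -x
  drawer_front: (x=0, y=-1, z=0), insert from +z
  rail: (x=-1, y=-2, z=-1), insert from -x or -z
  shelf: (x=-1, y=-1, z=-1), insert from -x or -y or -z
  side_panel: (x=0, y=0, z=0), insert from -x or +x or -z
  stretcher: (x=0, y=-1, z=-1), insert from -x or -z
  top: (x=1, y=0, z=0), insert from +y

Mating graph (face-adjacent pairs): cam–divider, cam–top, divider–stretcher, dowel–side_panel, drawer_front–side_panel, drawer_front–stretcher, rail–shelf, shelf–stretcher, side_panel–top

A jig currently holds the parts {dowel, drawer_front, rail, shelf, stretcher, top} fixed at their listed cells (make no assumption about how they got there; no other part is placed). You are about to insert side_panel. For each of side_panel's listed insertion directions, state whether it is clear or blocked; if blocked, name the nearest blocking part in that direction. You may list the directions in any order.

-x: nearest on ray is dowel@(-1, 0, 0) ⇒ blocked
+x: nearest on ray is top@(1, 0, 0) ⇒ blocked
-z: ray from side_panel(0, 0, 0) has no placed part ⇒ clear

+x: blocked by top; -x: blocked by dowel; -z: clear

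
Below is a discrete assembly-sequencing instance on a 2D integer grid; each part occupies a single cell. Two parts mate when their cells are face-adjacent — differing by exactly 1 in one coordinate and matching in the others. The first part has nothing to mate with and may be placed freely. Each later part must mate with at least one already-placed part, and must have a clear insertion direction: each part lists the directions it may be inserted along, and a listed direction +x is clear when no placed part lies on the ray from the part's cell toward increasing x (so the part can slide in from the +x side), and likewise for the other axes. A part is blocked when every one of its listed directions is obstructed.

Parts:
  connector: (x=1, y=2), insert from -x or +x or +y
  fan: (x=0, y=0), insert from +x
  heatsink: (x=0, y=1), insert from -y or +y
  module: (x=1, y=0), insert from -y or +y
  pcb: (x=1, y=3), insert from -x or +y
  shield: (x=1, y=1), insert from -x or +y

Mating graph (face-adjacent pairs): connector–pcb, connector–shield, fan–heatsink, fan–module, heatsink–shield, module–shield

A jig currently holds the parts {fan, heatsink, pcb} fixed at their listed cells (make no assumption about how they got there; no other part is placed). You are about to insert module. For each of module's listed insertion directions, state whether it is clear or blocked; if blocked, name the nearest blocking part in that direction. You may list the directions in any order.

+y: blocked by pcb; -y: clear

-y: ray from module(1, 0) has no placed part ⇒ clear
+y: nearest on ray is pcb@(1, 3) ⇒ blocked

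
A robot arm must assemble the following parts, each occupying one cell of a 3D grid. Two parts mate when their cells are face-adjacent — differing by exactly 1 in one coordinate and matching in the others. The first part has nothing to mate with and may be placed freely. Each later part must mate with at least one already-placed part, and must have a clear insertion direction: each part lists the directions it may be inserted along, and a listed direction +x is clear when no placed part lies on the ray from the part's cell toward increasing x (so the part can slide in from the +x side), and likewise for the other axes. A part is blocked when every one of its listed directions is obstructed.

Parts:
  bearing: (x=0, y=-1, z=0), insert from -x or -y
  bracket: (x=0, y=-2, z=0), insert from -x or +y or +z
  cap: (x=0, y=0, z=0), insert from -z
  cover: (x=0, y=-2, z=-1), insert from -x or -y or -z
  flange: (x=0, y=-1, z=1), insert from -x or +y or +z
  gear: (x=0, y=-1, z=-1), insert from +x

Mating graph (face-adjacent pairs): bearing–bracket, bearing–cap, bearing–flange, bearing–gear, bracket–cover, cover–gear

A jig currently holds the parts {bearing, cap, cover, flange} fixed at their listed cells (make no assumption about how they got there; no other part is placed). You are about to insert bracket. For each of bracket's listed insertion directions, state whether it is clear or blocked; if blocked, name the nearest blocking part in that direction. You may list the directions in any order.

+y: blocked by bearing; +z: clear; -x: clear

-x: ray from bracket(0, -2, 0) has no placed part ⇒ clear
+y: nearest on ray is bearing@(0, -1, 0) ⇒ blocked
+z: ray from bracket(0, -2, 0) has no placed part ⇒ clear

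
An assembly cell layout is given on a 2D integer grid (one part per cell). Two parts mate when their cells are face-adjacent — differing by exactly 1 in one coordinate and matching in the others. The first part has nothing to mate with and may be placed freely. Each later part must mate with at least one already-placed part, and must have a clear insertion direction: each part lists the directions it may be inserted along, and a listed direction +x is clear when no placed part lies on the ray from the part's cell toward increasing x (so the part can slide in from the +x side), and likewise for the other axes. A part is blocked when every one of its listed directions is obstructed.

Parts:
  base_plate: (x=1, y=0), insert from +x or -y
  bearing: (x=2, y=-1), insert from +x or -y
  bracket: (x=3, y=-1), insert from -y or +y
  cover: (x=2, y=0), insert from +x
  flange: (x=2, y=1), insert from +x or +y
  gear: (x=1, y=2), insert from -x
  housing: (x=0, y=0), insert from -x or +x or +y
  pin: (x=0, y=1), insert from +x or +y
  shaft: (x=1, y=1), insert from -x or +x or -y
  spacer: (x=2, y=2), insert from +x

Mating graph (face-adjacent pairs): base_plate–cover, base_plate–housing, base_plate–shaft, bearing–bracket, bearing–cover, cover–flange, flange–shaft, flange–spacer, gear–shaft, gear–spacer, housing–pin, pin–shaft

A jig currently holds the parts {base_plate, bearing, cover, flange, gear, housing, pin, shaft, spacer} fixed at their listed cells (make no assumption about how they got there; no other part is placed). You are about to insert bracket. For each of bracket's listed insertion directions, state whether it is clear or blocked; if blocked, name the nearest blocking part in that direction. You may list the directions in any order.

-y: ray from bracket(3, -1) has no placed part ⇒ clear
+y: ray from bracket(3, -1) has no placed part ⇒ clear

+y: clear; -y: clear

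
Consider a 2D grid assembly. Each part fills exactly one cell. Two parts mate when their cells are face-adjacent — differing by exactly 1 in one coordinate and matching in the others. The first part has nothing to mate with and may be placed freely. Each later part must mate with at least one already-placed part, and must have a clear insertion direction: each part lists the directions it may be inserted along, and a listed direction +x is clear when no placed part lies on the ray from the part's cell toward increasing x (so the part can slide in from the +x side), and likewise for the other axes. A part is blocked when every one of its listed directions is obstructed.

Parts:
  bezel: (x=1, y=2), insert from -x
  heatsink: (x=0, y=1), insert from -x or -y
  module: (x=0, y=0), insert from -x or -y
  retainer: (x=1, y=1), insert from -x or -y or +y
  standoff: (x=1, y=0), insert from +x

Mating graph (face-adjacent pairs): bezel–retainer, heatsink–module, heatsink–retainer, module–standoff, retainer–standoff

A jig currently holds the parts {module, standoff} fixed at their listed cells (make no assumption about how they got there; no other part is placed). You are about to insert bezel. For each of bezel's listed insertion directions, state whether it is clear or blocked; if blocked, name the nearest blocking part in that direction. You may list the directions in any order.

-x: ray from bezel(1, 2) has no placed part ⇒ clear

-x: clear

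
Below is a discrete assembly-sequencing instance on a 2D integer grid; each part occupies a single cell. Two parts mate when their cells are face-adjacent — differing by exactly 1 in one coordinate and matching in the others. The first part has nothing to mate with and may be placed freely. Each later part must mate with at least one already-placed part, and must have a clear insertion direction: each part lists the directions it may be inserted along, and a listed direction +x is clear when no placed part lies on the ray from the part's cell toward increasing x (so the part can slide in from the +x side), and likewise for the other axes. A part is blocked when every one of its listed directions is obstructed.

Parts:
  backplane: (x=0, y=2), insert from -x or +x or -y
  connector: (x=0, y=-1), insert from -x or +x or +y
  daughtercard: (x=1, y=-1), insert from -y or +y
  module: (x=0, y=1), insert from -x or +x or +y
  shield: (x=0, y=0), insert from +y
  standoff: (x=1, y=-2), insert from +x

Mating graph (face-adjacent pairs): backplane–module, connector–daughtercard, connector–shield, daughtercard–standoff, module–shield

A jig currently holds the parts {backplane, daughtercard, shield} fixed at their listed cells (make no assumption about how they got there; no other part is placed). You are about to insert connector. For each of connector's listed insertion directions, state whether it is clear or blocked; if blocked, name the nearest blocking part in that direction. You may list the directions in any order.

-x: ray from connector(0, -1) has no placed part ⇒ clear
+x: nearest on ray is daughtercard@(1, -1) ⇒ blocked
+y: nearest on ray is shield@(0, 0) ⇒ blocked

+x: blocked by daughtercard; +y: blocked by shield; -x: clear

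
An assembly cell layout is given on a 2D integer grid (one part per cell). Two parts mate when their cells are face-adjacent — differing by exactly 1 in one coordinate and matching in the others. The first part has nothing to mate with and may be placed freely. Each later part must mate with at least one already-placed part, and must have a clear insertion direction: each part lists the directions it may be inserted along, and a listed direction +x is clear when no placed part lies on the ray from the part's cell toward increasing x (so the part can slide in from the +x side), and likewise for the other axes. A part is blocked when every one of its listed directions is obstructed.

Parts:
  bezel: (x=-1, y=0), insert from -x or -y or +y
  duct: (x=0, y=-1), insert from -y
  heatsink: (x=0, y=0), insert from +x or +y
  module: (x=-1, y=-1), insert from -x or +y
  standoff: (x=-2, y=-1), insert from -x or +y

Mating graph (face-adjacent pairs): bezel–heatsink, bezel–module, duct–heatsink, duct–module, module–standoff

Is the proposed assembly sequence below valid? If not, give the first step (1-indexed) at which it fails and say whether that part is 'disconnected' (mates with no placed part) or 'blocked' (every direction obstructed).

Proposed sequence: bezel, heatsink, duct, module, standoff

1. bezel@(-1, 0) [-x clear] — {bezel}
2. heatsink@(0, 0) [+x clear] — {bezel, heatsink}
3. duct@(0, -1) [-y clear] — {bezel, duct, heatsink}
4. module@(-1, -1) [-x clear] — {bezel, duct, heatsink, module}
5. standoff@(-2, -1) [-x clear] — {bezel, duct, heatsink, module, standoff}

Valid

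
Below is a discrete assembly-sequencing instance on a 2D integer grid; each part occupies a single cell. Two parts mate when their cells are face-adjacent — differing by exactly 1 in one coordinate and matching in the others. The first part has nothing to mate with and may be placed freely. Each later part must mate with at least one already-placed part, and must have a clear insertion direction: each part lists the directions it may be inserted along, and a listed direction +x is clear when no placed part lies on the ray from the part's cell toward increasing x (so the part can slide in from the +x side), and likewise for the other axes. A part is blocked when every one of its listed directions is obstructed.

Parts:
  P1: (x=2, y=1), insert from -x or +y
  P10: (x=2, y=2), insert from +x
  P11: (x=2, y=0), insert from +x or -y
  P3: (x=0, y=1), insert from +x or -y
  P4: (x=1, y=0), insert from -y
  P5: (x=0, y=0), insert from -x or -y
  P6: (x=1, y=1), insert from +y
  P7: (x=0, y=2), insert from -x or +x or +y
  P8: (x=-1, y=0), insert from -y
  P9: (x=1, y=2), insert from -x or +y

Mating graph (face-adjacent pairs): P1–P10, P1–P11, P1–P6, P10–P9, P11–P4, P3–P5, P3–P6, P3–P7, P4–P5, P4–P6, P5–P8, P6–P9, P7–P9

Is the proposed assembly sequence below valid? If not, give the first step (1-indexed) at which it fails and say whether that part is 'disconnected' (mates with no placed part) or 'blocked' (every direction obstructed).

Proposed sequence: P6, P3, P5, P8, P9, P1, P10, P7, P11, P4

Valid

1. P6@(1, 1) [+y clear] — {P6}
2. P3@(0, 1) [-y clear] — {P3, P6}
3. P5@(0, 0) [-x clear] — {P3, P5, P6}
4. P8@(-1, 0) [-y clear] — {P3, P5, P6, P8}
5. P9@(1, 2) [-x clear] — {P3, P5, P6, P8, P9}
6. P1@(2, 1) [+y clear] — {P1, P3, P5, P6, P8, P9}
7. P10@(2, 2) [+x clear] — {P1, P10, P3, P5, P6, P8, P9}
8. P7@(0, 2) [-x clear] — {P1, P10, P3, P5, P6, P7, P8, P9}
9. P11@(2, 0) [+x clear] — {P1, P10, P11, P3, P5, P6, P7, P8, P9}
10. P4@(1, 0) [-y clear] — {P1, P10, P11, P3, P4, P5, P6, P7, P8, P9}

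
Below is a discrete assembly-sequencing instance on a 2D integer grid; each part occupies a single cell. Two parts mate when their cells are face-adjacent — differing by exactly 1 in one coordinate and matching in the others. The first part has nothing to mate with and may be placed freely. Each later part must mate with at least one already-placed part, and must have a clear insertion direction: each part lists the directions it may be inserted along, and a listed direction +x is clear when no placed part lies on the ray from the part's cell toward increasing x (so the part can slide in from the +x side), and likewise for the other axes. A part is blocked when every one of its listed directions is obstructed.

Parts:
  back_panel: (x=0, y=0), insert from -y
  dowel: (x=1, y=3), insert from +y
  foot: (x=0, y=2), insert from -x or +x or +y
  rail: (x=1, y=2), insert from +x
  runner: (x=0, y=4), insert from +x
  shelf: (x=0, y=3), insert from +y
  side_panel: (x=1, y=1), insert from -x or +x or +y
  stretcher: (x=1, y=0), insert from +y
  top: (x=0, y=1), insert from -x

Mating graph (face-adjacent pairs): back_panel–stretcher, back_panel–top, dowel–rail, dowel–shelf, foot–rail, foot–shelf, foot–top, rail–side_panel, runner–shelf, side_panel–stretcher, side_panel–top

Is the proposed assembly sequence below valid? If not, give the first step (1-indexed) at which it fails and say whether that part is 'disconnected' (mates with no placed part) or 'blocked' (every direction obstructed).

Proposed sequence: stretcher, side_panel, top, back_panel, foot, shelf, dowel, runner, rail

Valid

1. stretcher@(1, 0) [+y clear] — {stretcher}
2. side_panel@(1, 1) [-x clear] — {side_panel, stretcher}
3. top@(0, 1) [-x clear] — {side_panel, stretcher, top}
4. back_panel@(0, 0) [-y clear] — {back_panel, side_panel, stretcher, top}
5. foot@(0, 2) [-x clear] — {back_panel, foot, side_panel, stretcher, top}
6. shelf@(0, 3) [+y clear] — {back_panel, foot, shelf, side_panel, stretcher, top}
7. dowel@(1, 3) [+y clear] — {back_panel, dowel, foot, shelf, side_panel, stretcher, top}
8. runner@(0, 4) [+x clear] — {back_panel, dowel, foot, runner, shelf, side_panel, stretcher, top}
9. rail@(1, 2) [+x clear] — {back_panel, dowel, foot, rail, runner, shelf, side_panel, stretcher, top}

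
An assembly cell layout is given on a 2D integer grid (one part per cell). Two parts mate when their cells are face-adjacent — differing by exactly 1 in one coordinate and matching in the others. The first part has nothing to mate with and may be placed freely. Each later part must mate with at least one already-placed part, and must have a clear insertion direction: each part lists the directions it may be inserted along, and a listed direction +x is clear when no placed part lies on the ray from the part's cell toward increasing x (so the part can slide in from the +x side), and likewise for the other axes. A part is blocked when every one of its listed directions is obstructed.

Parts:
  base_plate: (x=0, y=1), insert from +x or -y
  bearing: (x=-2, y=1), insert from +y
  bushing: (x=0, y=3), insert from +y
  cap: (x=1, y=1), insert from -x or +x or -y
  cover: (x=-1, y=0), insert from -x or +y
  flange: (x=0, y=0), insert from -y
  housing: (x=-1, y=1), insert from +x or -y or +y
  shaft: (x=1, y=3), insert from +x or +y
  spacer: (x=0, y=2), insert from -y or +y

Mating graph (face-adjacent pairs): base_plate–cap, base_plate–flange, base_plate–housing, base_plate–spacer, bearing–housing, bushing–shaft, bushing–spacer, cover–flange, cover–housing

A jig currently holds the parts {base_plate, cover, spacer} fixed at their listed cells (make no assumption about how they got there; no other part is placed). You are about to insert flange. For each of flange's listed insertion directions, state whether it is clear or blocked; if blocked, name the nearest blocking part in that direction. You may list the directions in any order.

-y: ray from flange(0, 0) has no placed part ⇒ clear

-y: clear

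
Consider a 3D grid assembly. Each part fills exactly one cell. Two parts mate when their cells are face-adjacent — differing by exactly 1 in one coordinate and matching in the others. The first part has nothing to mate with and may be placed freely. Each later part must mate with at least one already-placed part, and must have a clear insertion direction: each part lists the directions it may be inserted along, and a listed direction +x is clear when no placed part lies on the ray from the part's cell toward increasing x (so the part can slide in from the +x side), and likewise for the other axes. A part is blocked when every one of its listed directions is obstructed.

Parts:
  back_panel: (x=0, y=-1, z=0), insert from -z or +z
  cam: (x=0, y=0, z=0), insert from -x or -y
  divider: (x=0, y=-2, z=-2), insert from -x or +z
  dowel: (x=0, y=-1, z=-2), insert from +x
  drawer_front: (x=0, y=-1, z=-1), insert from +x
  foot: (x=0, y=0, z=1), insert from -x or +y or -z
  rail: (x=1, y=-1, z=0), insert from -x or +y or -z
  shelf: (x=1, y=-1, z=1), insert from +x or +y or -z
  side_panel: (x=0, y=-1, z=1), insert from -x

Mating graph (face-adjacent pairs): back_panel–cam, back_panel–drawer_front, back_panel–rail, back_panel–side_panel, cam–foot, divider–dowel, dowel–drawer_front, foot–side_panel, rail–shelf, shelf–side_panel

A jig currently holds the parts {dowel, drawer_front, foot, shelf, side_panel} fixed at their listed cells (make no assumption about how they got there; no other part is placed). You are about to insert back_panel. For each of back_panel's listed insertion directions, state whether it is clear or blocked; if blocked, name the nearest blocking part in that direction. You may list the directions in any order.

+z: blocked by side_panel; -z: blocked by drawer_front

-z: nearest on ray is drawer_front@(0, -1, -1) ⇒ blocked
+z: nearest on ray is side_panel@(0, -1, 1) ⇒ blocked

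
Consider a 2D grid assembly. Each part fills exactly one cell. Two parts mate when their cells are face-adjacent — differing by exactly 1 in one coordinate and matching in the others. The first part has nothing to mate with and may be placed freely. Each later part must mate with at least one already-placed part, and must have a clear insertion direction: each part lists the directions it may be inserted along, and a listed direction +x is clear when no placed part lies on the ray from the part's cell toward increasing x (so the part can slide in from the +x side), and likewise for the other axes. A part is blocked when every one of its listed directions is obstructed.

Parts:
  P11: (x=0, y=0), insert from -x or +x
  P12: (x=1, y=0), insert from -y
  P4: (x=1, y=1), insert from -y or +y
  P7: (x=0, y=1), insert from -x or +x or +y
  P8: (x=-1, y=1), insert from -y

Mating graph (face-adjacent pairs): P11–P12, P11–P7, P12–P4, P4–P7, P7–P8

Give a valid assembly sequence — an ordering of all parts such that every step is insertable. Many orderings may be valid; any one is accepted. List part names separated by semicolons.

P8; P7; P4; P12; P11

1. P8@(-1, 1) [-y clear] — {P8}
2. P7@(0, 1) [+x clear] — {P7, P8}
3. P4@(1, 1) [-y clear] — {P4, P7, P8}
4. P12@(1, 0) [-y clear] — {P12, P4, P7, P8}
5. P11@(0, 0) [-x clear] — {P11, P12, P4, P7, P8}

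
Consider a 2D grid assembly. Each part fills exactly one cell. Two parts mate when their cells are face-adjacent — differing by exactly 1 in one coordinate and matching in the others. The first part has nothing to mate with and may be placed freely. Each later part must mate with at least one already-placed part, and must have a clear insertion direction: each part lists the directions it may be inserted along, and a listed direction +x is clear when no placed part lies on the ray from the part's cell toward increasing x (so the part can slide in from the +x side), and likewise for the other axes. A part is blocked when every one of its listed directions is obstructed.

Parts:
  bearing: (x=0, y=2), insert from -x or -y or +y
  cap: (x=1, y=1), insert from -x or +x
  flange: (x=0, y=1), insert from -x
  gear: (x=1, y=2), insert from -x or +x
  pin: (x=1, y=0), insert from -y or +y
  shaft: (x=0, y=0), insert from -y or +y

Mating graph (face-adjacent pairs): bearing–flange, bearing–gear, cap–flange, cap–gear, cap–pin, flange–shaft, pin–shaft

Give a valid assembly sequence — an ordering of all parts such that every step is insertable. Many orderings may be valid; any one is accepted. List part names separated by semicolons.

1. flange@(0, 1) [-x clear] — {flange}
2. shaft@(0, 0) [-y clear] — {flange, shaft}
3. pin@(1, 0) [-y clear] — {flange, pin, shaft}
4. bearing@(0, 2) [-x clear] — {bearing, flange, pin, shaft}
5. gear@(1, 2) [+x clear] — {bearing, flange, gear, pin, shaft}
6. cap@(1, 1) [+x clear] — {bearing, cap, flange, gear, pin, shaft}

flange; shaft; pin; bearing; gear; cap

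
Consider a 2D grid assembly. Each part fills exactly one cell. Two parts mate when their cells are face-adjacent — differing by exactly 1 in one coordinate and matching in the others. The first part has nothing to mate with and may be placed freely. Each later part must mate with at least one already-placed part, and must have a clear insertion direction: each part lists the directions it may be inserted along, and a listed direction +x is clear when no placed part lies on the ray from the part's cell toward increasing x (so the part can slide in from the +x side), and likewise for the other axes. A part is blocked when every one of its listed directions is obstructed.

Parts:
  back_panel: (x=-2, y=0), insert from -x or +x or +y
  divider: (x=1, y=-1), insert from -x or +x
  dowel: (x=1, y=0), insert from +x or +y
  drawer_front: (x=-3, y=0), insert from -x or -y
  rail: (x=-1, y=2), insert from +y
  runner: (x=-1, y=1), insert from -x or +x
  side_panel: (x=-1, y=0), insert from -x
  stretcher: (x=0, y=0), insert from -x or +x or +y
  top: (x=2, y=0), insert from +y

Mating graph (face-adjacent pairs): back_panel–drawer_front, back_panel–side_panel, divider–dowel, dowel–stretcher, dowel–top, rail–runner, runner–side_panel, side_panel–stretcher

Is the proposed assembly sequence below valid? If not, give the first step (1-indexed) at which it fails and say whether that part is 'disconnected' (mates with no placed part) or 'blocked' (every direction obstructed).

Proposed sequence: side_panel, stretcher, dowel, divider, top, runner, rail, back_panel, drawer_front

1. side_panel@(-1, 0) [-x clear] — {side_panel}
2. stretcher@(0, 0) [+x clear] — {side_panel, stretcher}
3. dowel@(1, 0) [+x clear] — {dowel, side_panel, stretcher}
4. divider@(1, -1) [-x clear] — {divider, dowel, side_panel, stretcher}
5. top@(2, 0) [+y clear] — {divider, dowel, side_panel, stretcher, top}
6. runner@(-1, 1) [-x clear] — {divider, dowel, runner, side_panel, stretcher, top}
7. rail@(-1, 2) [+y clear] — {divider, dowel, rail, runner, side_panel, stretcher, top}
8. back_panel@(-2, 0) [-x clear] — {back_panel, divider, dowel, rail, runner, side_panel, stretcher, top}
9. drawer_front@(-3, 0) [-x clear] — {back_panel, divider, dowel, drawer_front, rail, runner, side_panel, stretcher, top}

Valid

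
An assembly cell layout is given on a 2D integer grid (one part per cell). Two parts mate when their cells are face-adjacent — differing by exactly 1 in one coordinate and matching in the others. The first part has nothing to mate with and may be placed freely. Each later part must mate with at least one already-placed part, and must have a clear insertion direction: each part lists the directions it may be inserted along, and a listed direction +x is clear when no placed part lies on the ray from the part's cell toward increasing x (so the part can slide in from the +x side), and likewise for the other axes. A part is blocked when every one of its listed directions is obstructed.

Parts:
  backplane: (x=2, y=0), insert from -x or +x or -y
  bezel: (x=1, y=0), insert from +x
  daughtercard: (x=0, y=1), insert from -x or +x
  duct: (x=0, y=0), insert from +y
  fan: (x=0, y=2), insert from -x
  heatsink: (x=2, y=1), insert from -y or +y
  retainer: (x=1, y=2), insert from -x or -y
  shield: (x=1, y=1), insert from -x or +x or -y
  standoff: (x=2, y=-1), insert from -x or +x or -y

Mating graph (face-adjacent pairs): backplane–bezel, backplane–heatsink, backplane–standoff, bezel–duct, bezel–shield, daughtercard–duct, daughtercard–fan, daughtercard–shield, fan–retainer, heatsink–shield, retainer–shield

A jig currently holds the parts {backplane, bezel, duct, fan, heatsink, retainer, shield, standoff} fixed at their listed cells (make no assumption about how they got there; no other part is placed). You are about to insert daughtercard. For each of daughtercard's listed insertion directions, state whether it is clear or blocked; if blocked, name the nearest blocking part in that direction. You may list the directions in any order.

+x: blocked by shield; -x: clear

-x: ray from daughtercard(0, 1) has no placed part ⇒ clear
+x: nearest on ray is shield@(1, 1) ⇒ blocked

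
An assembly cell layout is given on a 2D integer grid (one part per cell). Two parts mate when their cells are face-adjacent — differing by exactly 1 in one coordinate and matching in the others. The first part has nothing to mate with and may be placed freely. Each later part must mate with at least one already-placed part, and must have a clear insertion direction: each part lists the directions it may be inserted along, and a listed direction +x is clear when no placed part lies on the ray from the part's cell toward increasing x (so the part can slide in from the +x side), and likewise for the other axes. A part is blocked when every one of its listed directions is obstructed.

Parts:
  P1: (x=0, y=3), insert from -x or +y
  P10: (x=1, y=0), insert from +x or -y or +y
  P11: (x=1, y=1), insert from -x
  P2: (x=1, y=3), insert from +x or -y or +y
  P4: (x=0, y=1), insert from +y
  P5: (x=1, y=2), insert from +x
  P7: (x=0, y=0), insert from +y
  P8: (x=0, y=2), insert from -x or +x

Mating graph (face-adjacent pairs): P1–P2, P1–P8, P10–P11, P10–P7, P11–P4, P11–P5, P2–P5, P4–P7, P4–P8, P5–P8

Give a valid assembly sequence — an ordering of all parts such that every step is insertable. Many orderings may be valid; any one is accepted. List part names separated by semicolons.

P10; P7; P11; P5; P2; P4; P8; P1

1. P10@(1, 0) [+x clear] — {P10}
2. P7@(0, 0) [+y clear] — {P10, P7}
3. P11@(1, 1) [-x clear] — {P10, P11, P7}
4. P5@(1, 2) [+x clear] — {P10, P11, P5, P7}
5. P2@(1, 3) [+x clear] — {P10, P11, P2, P5, P7}
6. P4@(0, 1) [+y clear] — {P10, P11, P2, P4, P5, P7}
7. P8@(0, 2) [-x clear] — {P10, P11, P2, P4, P5, P7, P8}
8. P1@(0, 3) [-x clear] — {P1, P10, P11, P2, P4, P5, P7, P8}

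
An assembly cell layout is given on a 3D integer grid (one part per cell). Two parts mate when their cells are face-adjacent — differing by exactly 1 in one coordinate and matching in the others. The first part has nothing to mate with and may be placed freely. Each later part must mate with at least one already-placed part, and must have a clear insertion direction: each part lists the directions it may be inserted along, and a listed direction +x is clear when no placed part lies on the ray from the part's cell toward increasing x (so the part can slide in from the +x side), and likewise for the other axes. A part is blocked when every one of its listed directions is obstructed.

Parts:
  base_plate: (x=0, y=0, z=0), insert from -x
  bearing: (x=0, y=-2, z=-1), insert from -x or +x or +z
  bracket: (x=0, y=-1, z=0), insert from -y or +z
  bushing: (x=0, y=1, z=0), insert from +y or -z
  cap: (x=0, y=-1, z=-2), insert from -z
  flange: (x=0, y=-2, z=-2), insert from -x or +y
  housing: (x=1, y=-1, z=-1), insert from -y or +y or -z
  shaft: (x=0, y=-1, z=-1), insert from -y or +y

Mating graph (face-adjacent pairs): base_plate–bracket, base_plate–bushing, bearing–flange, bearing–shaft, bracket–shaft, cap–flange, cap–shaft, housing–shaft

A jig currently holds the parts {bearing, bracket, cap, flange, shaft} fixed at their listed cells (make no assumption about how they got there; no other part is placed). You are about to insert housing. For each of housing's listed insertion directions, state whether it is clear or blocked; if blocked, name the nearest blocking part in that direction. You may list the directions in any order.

+y: clear; -y: clear; -z: clear

-y: ray from housing(1, -1, -1) has no placed part ⇒ clear
+y: ray from housing(1, -1, -1) has no placed part ⇒ clear
-z: ray from housing(1, -1, -1) has no placed part ⇒ clear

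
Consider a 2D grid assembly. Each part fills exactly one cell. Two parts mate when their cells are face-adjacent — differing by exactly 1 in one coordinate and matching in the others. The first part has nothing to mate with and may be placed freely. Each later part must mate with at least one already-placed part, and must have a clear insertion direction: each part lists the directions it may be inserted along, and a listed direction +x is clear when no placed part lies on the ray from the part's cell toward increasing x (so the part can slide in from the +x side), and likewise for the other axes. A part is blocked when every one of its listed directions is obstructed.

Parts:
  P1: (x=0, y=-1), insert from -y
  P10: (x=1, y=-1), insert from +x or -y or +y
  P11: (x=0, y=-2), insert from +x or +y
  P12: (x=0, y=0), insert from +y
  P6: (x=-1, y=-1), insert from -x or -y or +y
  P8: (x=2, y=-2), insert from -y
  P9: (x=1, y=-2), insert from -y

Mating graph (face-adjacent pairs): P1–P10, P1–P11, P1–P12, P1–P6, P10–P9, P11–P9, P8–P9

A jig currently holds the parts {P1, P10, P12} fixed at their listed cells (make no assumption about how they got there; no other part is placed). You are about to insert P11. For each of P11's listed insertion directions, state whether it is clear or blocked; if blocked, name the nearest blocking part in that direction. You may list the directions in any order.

+x: ray from P11(0, -2) has no placed part ⇒ clear
+y: nearest on ray is P1@(0, -1) ⇒ blocked

+x: clear; +y: blocked by P1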